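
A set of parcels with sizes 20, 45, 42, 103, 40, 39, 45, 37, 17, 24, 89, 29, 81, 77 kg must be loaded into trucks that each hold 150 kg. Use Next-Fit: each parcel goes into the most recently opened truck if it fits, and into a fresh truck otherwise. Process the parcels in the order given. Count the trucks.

truck 1: place 20 kg, 130 kg left
truck 1: place 45 kg, 85 kg left
truck 1: place 42 kg, 43 kg left
truck 2: place 103 kg, 47 kg left
truck 2: place 40 kg, 7 kg left
truck 3: place 39 kg, 111 kg left
truck 3: place 45 kg, 66 kg left
truck 3: place 37 kg, 29 kg left
truck 3: place 17 kg, 12 kg left
truck 4: place 24 kg, 126 kg left
truck 4: place 89 kg, 37 kg left
truck 4: place 29 kg, 8 kg left
truck 5: place 81 kg, 69 kg left
truck 6: place 77 kg, 73 kg left
Final trucks: [20,45,42] [103,40] [39,45,37,17] [24,89,29] [81] [77].

6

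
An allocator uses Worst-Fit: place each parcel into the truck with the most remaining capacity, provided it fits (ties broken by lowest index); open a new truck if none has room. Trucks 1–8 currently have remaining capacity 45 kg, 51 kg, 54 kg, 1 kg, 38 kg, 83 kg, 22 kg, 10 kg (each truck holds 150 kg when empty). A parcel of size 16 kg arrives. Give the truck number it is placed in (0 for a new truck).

6

Trucks with room: truck 1 (45 kg), truck 2 (51 kg), truck 3 (54 kg), truck 5 (38 kg), truck 6 (83 kg), truck 7 (22 kg).
Most room is truck 6 with 83 kg free.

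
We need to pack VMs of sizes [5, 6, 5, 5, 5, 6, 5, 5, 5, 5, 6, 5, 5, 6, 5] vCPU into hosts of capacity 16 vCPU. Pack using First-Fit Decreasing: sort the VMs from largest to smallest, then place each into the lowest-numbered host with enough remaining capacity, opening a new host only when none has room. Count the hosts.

Sorted descending: 6, 6, 6, 6, 5, 5, 5, 5, 5, 5, 5, 5, 5, 5, 5.
host 1: place 6 vCPU, 10 vCPU left
host 1: place 6 vCPU, 4 vCPU left
host 2: place 6 vCPU, 10 vCPU left
host 2: place 6 vCPU, 4 vCPU left
host 3: place 5 vCPU, 11 vCPU left
host 3: place 5 vCPU, 6 vCPU left
host 3: place 5 vCPU, 1 vCPU left
host 4: place 5 vCPU, 11 vCPU left
host 4: place 5 vCPU, 6 vCPU left
host 4: place 5 vCPU, 1 vCPU left
host 5: place 5 vCPU, 11 vCPU left
host 5: place 5 vCPU, 6 vCPU left
host 5: place 5 vCPU, 1 vCPU left
host 6: place 5 vCPU, 11 vCPU left
host 6: place 5 vCPU, 6 vCPU left

6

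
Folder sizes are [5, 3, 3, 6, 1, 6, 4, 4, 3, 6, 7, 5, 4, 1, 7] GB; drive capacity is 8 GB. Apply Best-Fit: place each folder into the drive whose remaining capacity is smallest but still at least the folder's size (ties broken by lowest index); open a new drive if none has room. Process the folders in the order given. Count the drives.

10 drives

5 GB → drive 1 (remaining 3 GB)
3 GB → drive 1 (remaining 0 GB)
3 GB → drive 2 (remaining 5 GB)
6 GB → drive 3 (remaining 2 GB)
1 GB → drive 3 (remaining 1 GB)
6 GB → drive 4 (remaining 2 GB)
4 GB → drive 2 (remaining 1 GB)
4 GB → drive 5 (remaining 4 GB)
3 GB → drive 5 (remaining 1 GB)
6 GB → drive 6 (remaining 2 GB)
7 GB → drive 7 (remaining 1 GB)
5 GB → drive 8 (remaining 3 GB)
4 GB → drive 9 (remaining 4 GB)
1 GB → drive 2 (remaining 0 GB)
7 GB → drive 10 (remaining 1 GB)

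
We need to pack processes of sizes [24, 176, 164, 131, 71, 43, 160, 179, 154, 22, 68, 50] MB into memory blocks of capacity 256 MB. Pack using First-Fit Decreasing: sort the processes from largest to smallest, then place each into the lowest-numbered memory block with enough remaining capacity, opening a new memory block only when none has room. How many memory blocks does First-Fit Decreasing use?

Sorted descending: 179, 176, 164, 160, 154, 131, 71, 68, 50, 43, 24, 22.
Put 179 MB in memory block 1; 77 MB remain.
Put 176 MB in memory block 2; 80 MB remain.
Put 164 MB in memory block 3; 92 MB remain.
Put 160 MB in memory block 4; 96 MB remain.
Put 154 MB in memory block 5; 102 MB remain.
Put 131 MB in memory block 6; 125 MB remain.
Put 71 MB in memory block 1; 6 MB remain.
Put 68 MB in memory block 2; 12 MB remain.
Put 50 MB in memory block 3; 42 MB remain.
Put 43 MB in memory block 4; 53 MB remain.
Put 24 MB in memory block 3; 18 MB remain.
Put 22 MB in memory block 4; 31 MB remain.
Final memory blocks: [179,71] [176,68] [164,50,24] [160,43,22] [154] [131].

6 memory blocks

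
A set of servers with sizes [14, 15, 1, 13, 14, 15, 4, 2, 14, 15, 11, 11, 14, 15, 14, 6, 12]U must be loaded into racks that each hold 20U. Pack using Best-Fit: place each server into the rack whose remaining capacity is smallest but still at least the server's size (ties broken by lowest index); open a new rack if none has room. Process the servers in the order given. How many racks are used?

14U → rack 1 (remaining 6U)
15U → rack 2 (remaining 5U)
1U → rack 2 (remaining 4U)
13U → rack 3 (remaining 7U)
14U → rack 4 (remaining 6U)
15U → rack 5 (remaining 5U)
4U → rack 2 (remaining 0U)
2U → rack 5 (remaining 3U)
14U → rack 6 (remaining 6U)
15U → rack 7 (remaining 5U)
11U → rack 8 (remaining 9U)
11U → rack 9 (remaining 9U)
14U → rack 10 (remaining 6U)
15U → rack 11 (remaining 5U)
14U → rack 12 (remaining 6U)
6U → rack 1 (remaining 0U)
12U → rack 13 (remaining 8U)
Final racks: [14,6] [15,1,4] [13] [14] [15,2] [14] [15] [11] [11] [14] [15] [14] [12].

13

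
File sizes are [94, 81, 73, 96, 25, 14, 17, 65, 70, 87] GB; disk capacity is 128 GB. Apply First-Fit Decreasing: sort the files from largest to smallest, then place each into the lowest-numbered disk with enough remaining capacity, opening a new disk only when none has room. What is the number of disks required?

7 disks

Sorted descending: 96, 94, 87, 81, 73, 70, 65, 25, 17, 14.
96 GB → disk 1 (remaining 32 GB)
94 GB → disk 2 (remaining 34 GB)
87 GB → disk 3 (remaining 41 GB)
81 GB → disk 4 (remaining 47 GB)
73 GB → disk 5 (remaining 55 GB)
70 GB → disk 6 (remaining 58 GB)
65 GB → disk 7 (remaining 63 GB)
25 GB → disk 1 (remaining 7 GB)
17 GB → disk 2 (remaining 17 GB)
14 GB → disk 2 (remaining 3 GB)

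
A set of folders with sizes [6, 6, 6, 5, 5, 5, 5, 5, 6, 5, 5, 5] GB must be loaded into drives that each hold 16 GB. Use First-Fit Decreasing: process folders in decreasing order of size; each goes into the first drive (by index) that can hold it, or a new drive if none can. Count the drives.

Sorted descending: 6, 6, 6, 6, 5, 5, 5, 5, 5, 5, 5, 5.
Put 6 GB in drive 1; 10 GB remain.
Put 6 GB in drive 1; 4 GB remain.
Put 6 GB in drive 2; 10 GB remain.
Put 6 GB in drive 2; 4 GB remain.
Put 5 GB in drive 3; 11 GB remain.
Put 5 GB in drive 3; 6 GB remain.
Put 5 GB in drive 3; 1 GB remain.
Put 5 GB in drive 4; 11 GB remain.
Put 5 GB in drive 4; 6 GB remain.
Put 5 GB in drive 4; 1 GB remain.
Put 5 GB in drive 5; 11 GB remain.
Put 5 GB in drive 5; 6 GB remain.
Final drives: [6,6] [6,6] [5,5,5] [5,5,5] [5,5].

5 drives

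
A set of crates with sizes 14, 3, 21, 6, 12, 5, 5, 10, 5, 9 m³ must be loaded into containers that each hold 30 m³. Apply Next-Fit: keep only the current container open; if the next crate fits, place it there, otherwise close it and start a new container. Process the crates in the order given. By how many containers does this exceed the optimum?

1

Next-Fit: [14,3] [21,6] [12,5,5] [10,5,9] → 4 containers.
Total size 90 m³; any packing needs at least ⌈90/30⌉ = 3 containers.
An optimal packing achieves that bound: [21,9] [14,10,6] [12,5,5,5,3] → 3 containers.
Excess: 4 − 3 = 1.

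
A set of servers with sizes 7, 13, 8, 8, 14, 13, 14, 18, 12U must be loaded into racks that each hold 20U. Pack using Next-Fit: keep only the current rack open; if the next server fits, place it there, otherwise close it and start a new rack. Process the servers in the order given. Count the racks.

7U → rack 1 (remaining 13U)
13U → rack 1 (remaining 0U)
8U → rack 2 (remaining 12U)
8U → rack 2 (remaining 4U)
14U → rack 3 (remaining 6U)
13U → rack 4 (remaining 7U)
14U → rack 5 (remaining 6U)
18U → rack 6 (remaining 2U)
12U → rack 7 (remaining 8U)

7 racks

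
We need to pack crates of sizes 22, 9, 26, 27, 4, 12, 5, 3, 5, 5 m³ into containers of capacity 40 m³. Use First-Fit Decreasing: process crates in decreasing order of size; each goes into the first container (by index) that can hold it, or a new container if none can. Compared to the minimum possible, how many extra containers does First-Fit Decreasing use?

0

First-Fit Decreasing: [27,12] [26,9,5] [22,5,5,4,3] → 3 containers.
Total size 118 m³; any packing needs at least ⌈118/40⌉ = 3 containers.
So 3 is already optimal.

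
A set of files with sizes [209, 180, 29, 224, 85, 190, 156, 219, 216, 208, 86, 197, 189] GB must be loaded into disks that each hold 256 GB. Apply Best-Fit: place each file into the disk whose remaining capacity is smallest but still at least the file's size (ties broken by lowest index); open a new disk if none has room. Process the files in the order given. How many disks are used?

Put 209 GB in disk 1; 47 GB remain.
Put 180 GB in disk 2; 76 GB remain.
Put 29 GB in disk 1; 18 GB remain.
Put 224 GB in disk 3; 32 GB remain.
Put 85 GB in disk 4; 171 GB remain.
Put 190 GB in disk 5; 66 GB remain.
Put 156 GB in disk 4; 15 GB remain.
Put 219 GB in disk 6; 37 GB remain.
Put 216 GB in disk 7; 40 GB remain.
Put 208 GB in disk 8; 48 GB remain.
Put 86 GB in disk 9; 170 GB remain.
Put 197 GB in disk 10; 59 GB remain.
Put 189 GB in disk 11; 67 GB remain.

11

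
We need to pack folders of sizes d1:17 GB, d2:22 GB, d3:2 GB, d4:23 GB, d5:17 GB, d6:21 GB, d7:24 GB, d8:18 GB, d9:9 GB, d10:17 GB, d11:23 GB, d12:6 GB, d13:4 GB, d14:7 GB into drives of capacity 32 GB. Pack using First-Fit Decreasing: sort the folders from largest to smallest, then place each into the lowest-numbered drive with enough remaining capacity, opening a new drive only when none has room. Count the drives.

Sorted descending: 24, 23, 23, 22, 21, 18, 17, 17, 17, 9, 7, 6, 4, 2.
Put 24 GB in drive 1; 8 GB remain.
Put 23 GB in drive 2; 9 GB remain.
Put 23 GB in drive 3; 9 GB remain.
Put 22 GB in drive 4; 10 GB remain.
Put 21 GB in drive 5; 11 GB remain.
Put 18 GB in drive 6; 14 GB remain.
Put 17 GB in drive 7; 15 GB remain.
Put 17 GB in drive 8; 15 GB remain.
Put 17 GB in drive 9; 15 GB remain.
Put 9 GB in drive 2; 0 GB remain.
Put 7 GB in drive 1; 1 GB remain.
Put 6 GB in drive 3; 3 GB remain.
Put 4 GB in drive 4; 6 GB remain.
Put 2 GB in drive 3; 1 GB remain.

9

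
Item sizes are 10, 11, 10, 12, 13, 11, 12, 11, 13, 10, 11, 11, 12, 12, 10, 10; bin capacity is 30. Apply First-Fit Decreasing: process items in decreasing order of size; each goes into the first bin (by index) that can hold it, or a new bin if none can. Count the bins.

8

Sorted descending: 13, 13, 12, 12, 12, 12, 11, 11, 11, 11, 11, 10, 10, 10, 10, 10.
bin 1: place 13, 17 left
bin 1: place 13, 4 left
bin 2: place 12, 18 left
bin 2: place 12, 6 left
bin 3: place 12, 18 left
bin 3: place 12, 6 left
bin 4: place 11, 19 left
bin 4: place 11, 8 left
bin 5: place 11, 19 left
bin 5: place 11, 8 left
bin 6: place 11, 19 left
bin 6: place 10, 9 left
bin 7: place 10, 20 left
bin 7: place 10, 10 left
bin 7: place 10, 0 left
bin 8: place 10, 20 left
Final bins: [13,13] [12,12] [12,12] [11,11] [11,11] [11,10] [10,10,10] [10].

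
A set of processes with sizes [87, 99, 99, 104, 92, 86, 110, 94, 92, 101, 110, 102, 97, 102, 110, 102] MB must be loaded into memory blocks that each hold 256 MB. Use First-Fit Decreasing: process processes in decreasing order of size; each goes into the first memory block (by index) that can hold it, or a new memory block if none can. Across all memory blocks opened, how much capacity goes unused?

461

Sorted descending: 110, 110, 110, 104, 102, 102, 102, 101, 99, 99, 97, 94, 92, 92, 87, 86.
110 MB → memory block 1 (remaining 146 MB)
110 MB → memory block 1 (remaining 36 MB)
110 MB → memory block 2 (remaining 146 MB)
104 MB → memory block 2 (remaining 42 MB)
102 MB → memory block 3 (remaining 154 MB)
102 MB → memory block 3 (remaining 52 MB)
102 MB → memory block 4 (remaining 154 MB)
101 MB → memory block 4 (remaining 53 MB)
99 MB → memory block 5 (remaining 157 MB)
99 MB → memory block 5 (remaining 58 MB)
97 MB → memory block 6 (remaining 159 MB)
94 MB → memory block 6 (remaining 65 MB)
92 MB → memory block 7 (remaining 164 MB)
92 MB → memory block 7 (remaining 72 MB)
87 MB → memory block 8 (remaining 169 MB)
86 MB → memory block 8 (remaining 83 MB)
8 memory blocks × 256 MB = 2048 MB; used 1587 MB; unused 461 MB.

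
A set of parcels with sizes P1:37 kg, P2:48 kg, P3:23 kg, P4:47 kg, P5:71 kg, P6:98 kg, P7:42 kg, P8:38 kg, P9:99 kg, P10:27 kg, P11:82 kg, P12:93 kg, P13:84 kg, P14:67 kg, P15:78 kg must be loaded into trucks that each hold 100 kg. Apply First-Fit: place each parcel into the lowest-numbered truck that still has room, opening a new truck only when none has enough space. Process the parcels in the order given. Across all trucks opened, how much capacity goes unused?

166

truck 1: place P1 (37 kg), 63 kg left
truck 1: place P2 (48 kg), 15 kg left
truck 2: place P3 (23 kg), 77 kg left
truck 2: place P4 (47 kg), 30 kg left
truck 3: place P5 (71 kg), 29 kg left
truck 4: place P6 (98 kg), 2 kg left
truck 5: place P7 (42 kg), 58 kg left
truck 5: place P8 (38 kg), 20 kg left
truck 6: place P9 (99 kg), 1 kg left
truck 2: place P10 (27 kg), 3 kg left
truck 7: place P11 (82 kg), 18 kg left
truck 8: place P12 (93 kg), 7 kg left
truck 9: place P13 (84 kg), 16 kg left
truck 10: place P14 (67 kg), 33 kg left
truck 11: place P15 (78 kg), 22 kg left
11 trucks × 100 kg = 1100 kg; used 934 kg; unused 166 kg.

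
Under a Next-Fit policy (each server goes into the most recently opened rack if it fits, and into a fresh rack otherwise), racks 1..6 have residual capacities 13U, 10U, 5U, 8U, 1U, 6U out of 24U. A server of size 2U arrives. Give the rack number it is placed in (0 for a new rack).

Next-Fit only looks at rack 6, which has 6U free.
2U fits there.

6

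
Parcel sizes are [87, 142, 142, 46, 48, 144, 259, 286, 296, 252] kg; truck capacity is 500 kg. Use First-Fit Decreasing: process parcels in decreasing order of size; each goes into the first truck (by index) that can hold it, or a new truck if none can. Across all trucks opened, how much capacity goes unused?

298

Sorted descending: 296, 286, 259, 252, 144, 142, 142, 87, 48, 46.
truck 1: place 296 kg, 204 kg left
truck 2: place 286 kg, 214 kg left
truck 3: place 259 kg, 241 kg left
truck 4: place 252 kg, 248 kg left
truck 1: place 144 kg, 60 kg left
truck 2: place 142 kg, 72 kg left
truck 3: place 142 kg, 99 kg left
truck 3: place 87 kg, 12 kg left
truck 1: place 48 kg, 12 kg left
truck 2: place 46 kg, 26 kg left
4 trucks × 500 kg = 2000 kg; used 1702 kg; unused 298 kg.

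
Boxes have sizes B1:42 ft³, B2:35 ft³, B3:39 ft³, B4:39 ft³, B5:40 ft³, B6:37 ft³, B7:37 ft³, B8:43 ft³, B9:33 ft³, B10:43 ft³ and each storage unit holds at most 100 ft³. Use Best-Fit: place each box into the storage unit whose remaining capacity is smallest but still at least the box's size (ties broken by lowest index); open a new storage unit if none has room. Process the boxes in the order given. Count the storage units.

5 storage units

Put B1 (42 ft³) in storage unit 1; 58 ft³ remain.
Put B2 (35 ft³) in storage unit 1; 23 ft³ remain.
Put B3 (39 ft³) in storage unit 2; 61 ft³ remain.
Put B4 (39 ft³) in storage unit 2; 22 ft³ remain.
Put B5 (40 ft³) in storage unit 3; 60 ft³ remain.
Put B6 (37 ft³) in storage unit 3; 23 ft³ remain.
Put B7 (37 ft³) in storage unit 4; 63 ft³ remain.
Put B8 (43 ft³) in storage unit 4; 20 ft³ remain.
Put B9 (33 ft³) in storage unit 5; 67 ft³ remain.
Put B10 (43 ft³) in storage unit 5; 24 ft³ remain.
Final storage units: [42,35] [39,39] [40,37] [37,43] [33,43].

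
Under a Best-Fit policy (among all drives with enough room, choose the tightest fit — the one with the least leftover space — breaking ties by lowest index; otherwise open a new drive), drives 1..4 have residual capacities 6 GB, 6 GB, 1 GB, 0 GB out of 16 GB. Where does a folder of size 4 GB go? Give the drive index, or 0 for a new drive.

Drives with room: drive 1 (6 GB), drive 2 (6 GB).
Tightest fit is drive 1 with 6 GB free.

1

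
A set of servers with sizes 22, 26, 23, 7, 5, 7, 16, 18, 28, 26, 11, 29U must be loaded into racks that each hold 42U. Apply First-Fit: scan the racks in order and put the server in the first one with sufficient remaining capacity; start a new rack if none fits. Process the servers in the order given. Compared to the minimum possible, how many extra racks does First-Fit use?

0

First-Fit: [22,7,5,7] [26,16] [23,18] [28,11] [26] [29] → 6 racks.
Total size 218U; any packing needs at least ⌈218/42⌉ = 6 racks.
So 6 is already optimal.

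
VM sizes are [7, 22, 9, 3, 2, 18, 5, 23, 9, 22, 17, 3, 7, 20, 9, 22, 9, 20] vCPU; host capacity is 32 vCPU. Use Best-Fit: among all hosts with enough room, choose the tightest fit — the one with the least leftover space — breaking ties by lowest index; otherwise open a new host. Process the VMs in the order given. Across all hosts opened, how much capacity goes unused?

29

Put 7 vCPU in host 1; 25 vCPU remain.
Put 22 vCPU in host 1; 3 vCPU remain.
Put 9 vCPU in host 2; 23 vCPU remain.
Put 3 vCPU in host 1; 0 vCPU remain.
Put 2 vCPU in host 2; 21 vCPU remain.
Put 18 vCPU in host 2; 3 vCPU remain.
Put 5 vCPU in host 3; 27 vCPU remain.
Put 23 vCPU in host 3; 4 vCPU remain.
Put 9 vCPU in host 4; 23 vCPU remain.
Put 22 vCPU in host 4; 1 vCPU remain.
Put 17 vCPU in host 5; 15 vCPU remain.
Put 3 vCPU in host 2; 0 vCPU remain.
Put 7 vCPU in host 5; 8 vCPU remain.
Put 20 vCPU in host 6; 12 vCPU remain.
Put 9 vCPU in host 6; 3 vCPU remain.
Put 22 vCPU in host 7; 10 vCPU remain.
Put 9 vCPU in host 7; 1 vCPU remain.
Put 20 vCPU in host 8; 12 vCPU remain.
8 hosts × 32 vCPU = 256 vCPU; used 227 vCPU; unused 29 vCPU.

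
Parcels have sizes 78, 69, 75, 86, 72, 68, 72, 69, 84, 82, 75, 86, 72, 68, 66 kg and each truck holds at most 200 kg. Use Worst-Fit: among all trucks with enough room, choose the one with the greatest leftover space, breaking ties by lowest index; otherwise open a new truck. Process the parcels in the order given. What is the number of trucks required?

8

truck 1: place 78 kg, 122 kg left
truck 1: place 69 kg, 53 kg left
truck 2: place 75 kg, 125 kg left
truck 2: place 86 kg, 39 kg left
truck 3: place 72 kg, 128 kg left
truck 3: place 68 kg, 60 kg left
truck 4: place 72 kg, 128 kg left
truck 4: place 69 kg, 59 kg left
truck 5: place 84 kg, 116 kg left
truck 5: place 82 kg, 34 kg left
truck 6: place 75 kg, 125 kg left
truck 6: place 86 kg, 39 kg left
truck 7: place 72 kg, 128 kg left
truck 7: place 68 kg, 60 kg left
truck 8: place 66 kg, 134 kg left
Final trucks: [78,69] [75,86] [72,68] [72,69] [84,82] [75,86] [72,68] [66].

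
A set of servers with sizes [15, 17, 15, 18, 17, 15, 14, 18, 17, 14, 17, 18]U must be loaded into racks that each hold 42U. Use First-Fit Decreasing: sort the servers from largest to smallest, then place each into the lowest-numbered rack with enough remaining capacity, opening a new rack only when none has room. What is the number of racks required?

6

Sorted descending: 18, 18, 18, 17, 17, 17, 17, 15, 15, 15, 14, 14.
Put 18U in rack 1; 24U remain.
Put 18U in rack 1; 6U remain.
Put 18U in rack 2; 24U remain.
Put 17U in rack 2; 7U remain.
Put 17U in rack 3; 25U remain.
Put 17U in rack 3; 8U remain.
Put 17U in rack 4; 25U remain.
Put 15U in rack 4; 10U remain.
Put 15U in rack 5; 27U remain.
Put 15U in rack 5; 12U remain.
Put 14U in rack 6; 28U remain.
Put 14U in rack 6; 14U remain.
Final racks: [18,18] [18,17] [17,17] [17,15] [15,15] [14,14].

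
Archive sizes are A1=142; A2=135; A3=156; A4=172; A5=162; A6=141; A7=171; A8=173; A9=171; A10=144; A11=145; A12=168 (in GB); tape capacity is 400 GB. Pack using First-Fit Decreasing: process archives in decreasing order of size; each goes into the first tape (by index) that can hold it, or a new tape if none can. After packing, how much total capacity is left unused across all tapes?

Sorted descending: 173, 172, 171, 171, 168, 162, 156, 145, 144, 142, 141, 135.
Put 173 GB in tape 1; 227 GB remain.
Put 172 GB in tape 1; 55 GB remain.
Put 171 GB in tape 2; 229 GB remain.
Put 171 GB in tape 2; 58 GB remain.
Put 168 GB in tape 3; 232 GB remain.
Put 162 GB in tape 3; 70 GB remain.
Put 156 GB in tape 4; 244 GB remain.
Put 145 GB in tape 4; 99 GB remain.
Put 144 GB in tape 5; 256 GB remain.
Put 142 GB in tape 5; 114 GB remain.
Put 141 GB in tape 6; 259 GB remain.
Put 135 GB in tape 6; 124 GB remain.
6 tapes × 400 GB = 2400 GB; used 1880 GB; unused 520 GB.

520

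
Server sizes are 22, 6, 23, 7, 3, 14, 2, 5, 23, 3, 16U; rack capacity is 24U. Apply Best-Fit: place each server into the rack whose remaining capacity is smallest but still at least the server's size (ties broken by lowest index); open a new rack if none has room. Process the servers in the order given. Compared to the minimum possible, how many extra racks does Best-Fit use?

0

Best-Fit: [22,2] [6,7,3,5,3] [23] [14] [23] [16] → 6 racks.
Total size 124U; any packing needs at least ⌈124/24⌉ = 6 racks.
So 6 is already optimal.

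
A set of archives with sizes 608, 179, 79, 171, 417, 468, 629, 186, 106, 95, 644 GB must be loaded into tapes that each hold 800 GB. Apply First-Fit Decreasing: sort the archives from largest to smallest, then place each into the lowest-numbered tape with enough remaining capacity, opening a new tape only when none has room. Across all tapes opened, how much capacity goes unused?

Sorted descending: 644, 629, 608, 468, 417, 186, 179, 171, 106, 95, 79.
Put 644 GB in tape 1; 156 GB remain.
Put 629 GB in tape 2; 171 GB remain.
Put 608 GB in tape 3; 192 GB remain.
Put 468 GB in tape 4; 332 GB remain.
Put 417 GB in tape 5; 383 GB remain.
Put 186 GB in tape 3; 6 GB remain.
Put 179 GB in tape 4; 153 GB remain.
Put 171 GB in tape 2; 0 GB remain.
Put 106 GB in tape 1; 50 GB remain.
Put 95 GB in tape 4; 58 GB remain.
Put 79 GB in tape 5; 304 GB remain.
5 tapes × 800 GB = 4000 GB; used 3582 GB; unused 418 GB.

418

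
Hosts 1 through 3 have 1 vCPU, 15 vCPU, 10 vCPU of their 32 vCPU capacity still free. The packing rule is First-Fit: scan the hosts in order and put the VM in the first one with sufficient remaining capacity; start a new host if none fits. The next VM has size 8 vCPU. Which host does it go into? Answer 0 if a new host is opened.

Hosts with room: host 2 (15 vCPU), host 3 (10 vCPU).
The first with room is host 2.

2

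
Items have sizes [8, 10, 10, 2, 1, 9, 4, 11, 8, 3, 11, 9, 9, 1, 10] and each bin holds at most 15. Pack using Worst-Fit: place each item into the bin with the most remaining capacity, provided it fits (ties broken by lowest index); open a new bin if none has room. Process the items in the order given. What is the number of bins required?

10 bins

bin 1: place 8, 7 left
bin 2: place 10, 5 left
bin 3: place 10, 5 left
bin 1: place 2, 5 left
bin 1: place 1, 4 left
bin 4: place 9, 6 left
bin 4: place 4, 2 left
bin 5: place 11, 4 left
bin 6: place 8, 7 left
bin 6: place 3, 4 left
bin 7: place 11, 4 left
bin 8: place 9, 6 left
bin 9: place 9, 6 left
bin 8: place 1, 5 left
bin 10: place 10, 5 left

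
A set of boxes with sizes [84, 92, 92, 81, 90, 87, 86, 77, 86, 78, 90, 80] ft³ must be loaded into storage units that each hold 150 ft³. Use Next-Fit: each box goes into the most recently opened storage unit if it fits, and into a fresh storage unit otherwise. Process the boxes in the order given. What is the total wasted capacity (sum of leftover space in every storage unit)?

storage unit 1: place 84 ft³, 66 ft³ left
storage unit 2: place 92 ft³, 58 ft³ left
storage unit 3: place 92 ft³, 58 ft³ left
storage unit 4: place 81 ft³, 69 ft³ left
storage unit 5: place 90 ft³, 60 ft³ left
storage unit 6: place 87 ft³, 63 ft³ left
storage unit 7: place 86 ft³, 64 ft³ left
storage unit 8: place 77 ft³, 73 ft³ left
storage unit 9: place 86 ft³, 64 ft³ left
storage unit 10: place 78 ft³, 72 ft³ left
storage unit 11: place 90 ft³, 60 ft³ left
storage unit 12: place 80 ft³, 70 ft³ left
12 storage units × 150 ft³ = 1800 ft³; used 1023 ft³; unused 777 ft³.

777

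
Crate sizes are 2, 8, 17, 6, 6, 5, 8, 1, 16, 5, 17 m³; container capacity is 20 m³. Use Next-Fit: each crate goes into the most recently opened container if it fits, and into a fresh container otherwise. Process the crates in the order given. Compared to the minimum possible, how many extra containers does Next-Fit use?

Next-Fit: [2,8] [17] [6,6,5] [8,1] [16] [5] [17] → 7 containers.
Total size 91 m³; any packing needs at least ⌈91/20⌉ = 5 containers.
An optimal packing achieves that bound: [17,2,1] [17] [16] [8,6,6] [8,5,5] → 5 containers.
Excess: 7 − 5 = 2.

2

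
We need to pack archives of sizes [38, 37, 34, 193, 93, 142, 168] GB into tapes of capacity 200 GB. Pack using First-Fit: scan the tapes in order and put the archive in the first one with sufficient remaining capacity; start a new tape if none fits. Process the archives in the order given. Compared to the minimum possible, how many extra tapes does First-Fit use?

1

First-Fit: [38,37,34] [193] [93] [142] [168] → 5 tapes.
Total size 705 GB; any packing needs at least ⌈705/200⌉ = 4 tapes.
An optimal packing achieves that bound: [193] [168] [142,38] [93,37,34] → 4 tapes.
Excess: 5 − 4 = 1.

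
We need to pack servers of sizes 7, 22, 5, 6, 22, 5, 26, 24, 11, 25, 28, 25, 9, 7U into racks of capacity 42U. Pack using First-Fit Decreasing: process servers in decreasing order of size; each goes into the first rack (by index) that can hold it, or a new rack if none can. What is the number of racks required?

Sorted descending: 28, 26, 25, 25, 24, 22, 22, 11, 9, 7, 7, 6, 5, 5.
28U → rack 1 (remaining 14U)
26U → rack 2 (remaining 16U)
25U → rack 3 (remaining 17U)
25U → rack 4 (remaining 17U)
24U → rack 5 (remaining 18U)
22U → rack 6 (remaining 20U)
22U → rack 7 (remaining 20U)
11U → rack 1 (remaining 3U)
9U → rack 2 (remaining 7U)
7U → rack 2 (remaining 0U)
7U → rack 3 (remaining 10U)
6U → rack 3 (remaining 4U)
5U → rack 4 (remaining 12U)
5U → rack 4 (remaining 7U)

7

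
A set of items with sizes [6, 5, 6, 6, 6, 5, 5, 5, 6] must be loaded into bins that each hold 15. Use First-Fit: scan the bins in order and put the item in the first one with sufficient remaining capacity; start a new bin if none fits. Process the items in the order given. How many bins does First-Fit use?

5 bins

6 → bin 1 (remaining 9)
5 → bin 1 (remaining 4)
6 → bin 2 (remaining 9)
6 → bin 2 (remaining 3)
6 → bin 3 (remaining 9)
5 → bin 3 (remaining 4)
5 → bin 4 (remaining 10)
5 → bin 4 (remaining 5)
6 → bin 5 (remaining 9)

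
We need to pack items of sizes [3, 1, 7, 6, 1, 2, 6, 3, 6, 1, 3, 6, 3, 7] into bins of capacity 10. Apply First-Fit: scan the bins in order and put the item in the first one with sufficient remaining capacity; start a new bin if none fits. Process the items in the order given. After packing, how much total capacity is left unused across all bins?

bin 1: place 3, 7 left
bin 1: place 1, 6 left
bin 2: place 7, 3 left
bin 1: place 6, 0 left
bin 2: place 1, 2 left
bin 2: place 2, 0 left
bin 3: place 6, 4 left
bin 3: place 3, 1 left
bin 4: place 6, 4 left
bin 3: place 1, 0 left
bin 4: place 3, 1 left
bin 5: place 6, 4 left
bin 5: place 3, 1 left
bin 6: place 7, 3 left
6 bins × 10 = 60; used 55; unused 5.

5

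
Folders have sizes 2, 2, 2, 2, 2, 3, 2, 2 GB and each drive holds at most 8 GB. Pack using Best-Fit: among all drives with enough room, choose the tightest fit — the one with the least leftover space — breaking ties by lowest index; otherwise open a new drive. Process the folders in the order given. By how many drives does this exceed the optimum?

Best-Fit: [2,2,2,2] [2,3,2] [2] → 3 drives.
Total size 17 GB; any packing needs at least ⌈17/8⌉ = 3 drives.
So 3 is already optimal.

0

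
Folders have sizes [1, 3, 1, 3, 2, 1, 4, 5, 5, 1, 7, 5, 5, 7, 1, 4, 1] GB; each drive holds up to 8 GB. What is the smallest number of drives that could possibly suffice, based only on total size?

Total size = 1 + 3 + 1 + 3 + 2 + 1 + 4 + 5 + 5 + 1 + 7 + 5 + 5 + 7 + 1 + 4 + 1 = 56 GB.
⌈56 / 8⌉ = 7.

7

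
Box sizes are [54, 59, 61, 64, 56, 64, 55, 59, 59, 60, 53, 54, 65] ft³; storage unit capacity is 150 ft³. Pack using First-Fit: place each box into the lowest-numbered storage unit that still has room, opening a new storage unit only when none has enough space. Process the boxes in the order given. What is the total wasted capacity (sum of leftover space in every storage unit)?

storage unit 1: place 54 ft³, 96 ft³ left
storage unit 1: place 59 ft³, 37 ft³ left
storage unit 2: place 61 ft³, 89 ft³ left
storage unit 2: place 64 ft³, 25 ft³ left
storage unit 3: place 56 ft³, 94 ft³ left
storage unit 3: place 64 ft³, 30 ft³ left
storage unit 4: place 55 ft³, 95 ft³ left
storage unit 4: place 59 ft³, 36 ft³ left
storage unit 5: place 59 ft³, 91 ft³ left
storage unit 5: place 60 ft³, 31 ft³ left
storage unit 6: place 53 ft³, 97 ft³ left
storage unit 6: place 54 ft³, 43 ft³ left
storage unit 7: place 65 ft³, 85 ft³ left
7 storage units × 150 ft³ = 1050 ft³; used 763 ft³; unused 287 ft³.

287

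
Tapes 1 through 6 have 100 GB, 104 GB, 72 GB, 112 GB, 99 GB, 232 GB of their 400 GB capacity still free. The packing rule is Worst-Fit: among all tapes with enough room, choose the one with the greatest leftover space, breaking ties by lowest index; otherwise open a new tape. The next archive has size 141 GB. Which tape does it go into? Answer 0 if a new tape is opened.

Tapes with room: tape 6 (232 GB).
Most room is tape 6 with 232 GB free.

6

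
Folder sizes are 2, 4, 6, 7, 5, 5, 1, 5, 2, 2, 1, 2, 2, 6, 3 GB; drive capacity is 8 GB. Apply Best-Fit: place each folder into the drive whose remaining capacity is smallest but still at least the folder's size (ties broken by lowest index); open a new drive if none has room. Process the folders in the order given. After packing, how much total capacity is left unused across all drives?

drive 1: place 2 GB, 6 GB left
drive 1: place 4 GB, 2 GB left
drive 2: place 6 GB, 2 GB left
drive 3: place 7 GB, 1 GB left
drive 4: place 5 GB, 3 GB left
drive 5: place 5 GB, 3 GB left
drive 3: place 1 GB, 0 GB left
drive 6: place 5 GB, 3 GB left
drive 1: place 2 GB, 0 GB left
drive 2: place 2 GB, 0 GB left
drive 4: place 1 GB, 2 GB left
drive 4: place 2 GB, 0 GB left
drive 5: place 2 GB, 1 GB left
drive 7: place 6 GB, 2 GB left
drive 6: place 3 GB, 0 GB left
7 drives × 8 GB = 56 GB; used 53 GB; unused 3 GB.

3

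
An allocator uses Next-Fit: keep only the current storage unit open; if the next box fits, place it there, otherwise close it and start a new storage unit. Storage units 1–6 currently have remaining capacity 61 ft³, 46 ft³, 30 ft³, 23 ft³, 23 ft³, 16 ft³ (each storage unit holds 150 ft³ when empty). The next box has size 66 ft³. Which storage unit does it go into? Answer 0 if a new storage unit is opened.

Next-Fit only looks at storage unit 6, which has 16 ft³ free.
66 ft³ does not fit, so a new storage unit is opened.

0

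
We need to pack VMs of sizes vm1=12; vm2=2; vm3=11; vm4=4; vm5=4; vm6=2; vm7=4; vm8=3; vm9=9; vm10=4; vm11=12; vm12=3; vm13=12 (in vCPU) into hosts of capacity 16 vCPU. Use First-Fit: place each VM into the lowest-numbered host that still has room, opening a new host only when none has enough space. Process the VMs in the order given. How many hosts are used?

6 hosts

vm1 (12 vCPU) → host 1 (remaining 4 vCPU)
vm2 (2 vCPU) → host 1 (remaining 2 vCPU)
vm3 (11 vCPU) → host 2 (remaining 5 vCPU)
vm4 (4 vCPU) → host 2 (remaining 1 vCPU)
vm5 (4 vCPU) → host 3 (remaining 12 vCPU)
vm6 (2 vCPU) → host 1 (remaining 0 vCPU)
vm7 (4 vCPU) → host 3 (remaining 8 vCPU)
vm8 (3 vCPU) → host 3 (remaining 5 vCPU)
vm9 (9 vCPU) → host 4 (remaining 7 vCPU)
vm10 (4 vCPU) → host 3 (remaining 1 vCPU)
vm11 (12 vCPU) → host 5 (remaining 4 vCPU)
vm12 (3 vCPU) → host 4 (remaining 4 vCPU)
vm13 (12 vCPU) → host 6 (remaining 4 vCPU)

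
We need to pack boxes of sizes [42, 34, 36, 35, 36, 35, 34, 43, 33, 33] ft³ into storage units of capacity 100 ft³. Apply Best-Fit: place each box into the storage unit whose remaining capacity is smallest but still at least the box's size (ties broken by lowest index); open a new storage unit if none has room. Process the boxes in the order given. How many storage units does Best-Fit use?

5 storage units

storage unit 1: place 42 ft³, 58 ft³ left
storage unit 1: place 34 ft³, 24 ft³ left
storage unit 2: place 36 ft³, 64 ft³ left
storage unit 2: place 35 ft³, 29 ft³ left
storage unit 3: place 36 ft³, 64 ft³ left
storage unit 3: place 35 ft³, 29 ft³ left
storage unit 4: place 34 ft³, 66 ft³ left
storage unit 4: place 43 ft³, 23 ft³ left
storage unit 5: place 33 ft³, 67 ft³ left
storage unit 5: place 33 ft³, 34 ft³ left
Final storage units: [42,34] [36,35] [36,35] [34,43] [33,33].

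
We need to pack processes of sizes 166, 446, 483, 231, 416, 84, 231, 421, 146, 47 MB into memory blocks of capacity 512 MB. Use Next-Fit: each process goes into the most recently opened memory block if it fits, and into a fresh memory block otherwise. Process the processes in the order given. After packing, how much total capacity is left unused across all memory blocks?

Put 166 MB in memory block 1; 346 MB remain.
Put 446 MB in memory block 2; 66 MB remain.
Put 483 MB in memory block 3; 29 MB remain.
Put 231 MB in memory block 4; 281 MB remain.
Put 416 MB in memory block 5; 96 MB remain.
Put 84 MB in memory block 5; 12 MB remain.
Put 231 MB in memory block 6; 281 MB remain.
Put 421 MB in memory block 7; 91 MB remain.
Put 146 MB in memory block 8; 366 MB remain.
Put 47 MB in memory block 8; 319 MB remain.
8 memory blocks × 512 MB = 4096 MB; used 2671 MB; unused 1425 MB.

1425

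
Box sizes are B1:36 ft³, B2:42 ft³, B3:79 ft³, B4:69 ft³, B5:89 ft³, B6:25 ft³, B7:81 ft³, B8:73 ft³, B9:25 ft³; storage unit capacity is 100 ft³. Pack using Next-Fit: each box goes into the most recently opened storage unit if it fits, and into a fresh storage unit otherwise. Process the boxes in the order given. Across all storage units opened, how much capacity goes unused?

181

Put B1 (36 ft³) in storage unit 1; 64 ft³ remain.
Put B2 (42 ft³) in storage unit 1; 22 ft³ remain.
Put B3 (79 ft³) in storage unit 2; 21 ft³ remain.
Put B4 (69 ft³) in storage unit 3; 31 ft³ remain.
Put B5 (89 ft³) in storage unit 4; 11 ft³ remain.
Put B6 (25 ft³) in storage unit 5; 75 ft³ remain.
Put B7 (81 ft³) in storage unit 6; 19 ft³ remain.
Put B8 (73 ft³) in storage unit 7; 27 ft³ remain.
Put B9 (25 ft³) in storage unit 7; 2 ft³ remain.
7 storage units × 100 ft³ = 700 ft³; used 519 ft³; unused 181 ft³.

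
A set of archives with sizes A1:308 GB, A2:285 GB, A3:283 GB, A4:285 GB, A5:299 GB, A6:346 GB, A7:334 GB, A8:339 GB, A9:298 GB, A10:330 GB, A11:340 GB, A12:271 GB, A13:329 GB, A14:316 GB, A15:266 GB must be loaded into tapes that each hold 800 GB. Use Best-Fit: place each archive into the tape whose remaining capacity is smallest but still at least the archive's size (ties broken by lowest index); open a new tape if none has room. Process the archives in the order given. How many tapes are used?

Put A1 (308 GB) in tape 1; 492 GB remain.
Put A2 (285 GB) in tape 1; 207 GB remain.
Put A3 (283 GB) in tape 2; 517 GB remain.
Put A4 (285 GB) in tape 2; 232 GB remain.
Put A5 (299 GB) in tape 3; 501 GB remain.
Put A6 (346 GB) in tape 3; 155 GB remain.
Put A7 (334 GB) in tape 4; 466 GB remain.
Put A8 (339 GB) in tape 4; 127 GB remain.
Put A9 (298 GB) in tape 5; 502 GB remain.
Put A10 (330 GB) in tape 5; 172 GB remain.
Put A11 (340 GB) in tape 6; 460 GB remain.
Put A12 (271 GB) in tape 6; 189 GB remain.
Put A13 (329 GB) in tape 7; 471 GB remain.
Put A14 (316 GB) in tape 7; 155 GB remain.
Put A15 (266 GB) in tape 8; 534 GB remain.

8 tapes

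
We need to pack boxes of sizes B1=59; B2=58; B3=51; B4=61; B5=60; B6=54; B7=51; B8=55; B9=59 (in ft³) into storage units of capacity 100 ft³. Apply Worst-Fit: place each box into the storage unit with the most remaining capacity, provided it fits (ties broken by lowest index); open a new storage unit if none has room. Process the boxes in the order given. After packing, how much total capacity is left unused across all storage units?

storage unit 1: place B1 (59 ft³), 41 ft³ left
storage unit 2: place B2 (58 ft³), 42 ft³ left
storage unit 3: place B3 (51 ft³), 49 ft³ left
storage unit 4: place B4 (61 ft³), 39 ft³ left
storage unit 5: place B5 (60 ft³), 40 ft³ left
storage unit 6: place B6 (54 ft³), 46 ft³ left
storage unit 7: place B7 (51 ft³), 49 ft³ left
storage unit 8: place B8 (55 ft³), 45 ft³ left
storage unit 9: place B9 (59 ft³), 41 ft³ left
9 storage units × 100 ft³ = 900 ft³; used 508 ft³; unused 392 ft³.

392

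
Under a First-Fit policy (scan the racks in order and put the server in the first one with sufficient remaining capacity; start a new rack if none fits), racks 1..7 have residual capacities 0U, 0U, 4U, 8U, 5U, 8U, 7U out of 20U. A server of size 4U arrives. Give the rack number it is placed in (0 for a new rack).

Racks with room: rack 3 (4U), rack 4 (8U), rack 5 (5U), rack 6 (8U), rack 7 (7U).
The first with room is rack 3.

3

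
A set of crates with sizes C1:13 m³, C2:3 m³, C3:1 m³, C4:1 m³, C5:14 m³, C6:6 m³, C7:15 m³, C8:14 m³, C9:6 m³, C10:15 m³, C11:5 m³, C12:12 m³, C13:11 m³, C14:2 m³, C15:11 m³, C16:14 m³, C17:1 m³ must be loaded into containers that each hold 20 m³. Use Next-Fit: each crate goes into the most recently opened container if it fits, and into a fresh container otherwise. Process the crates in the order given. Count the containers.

9 containers

Put C1 (13 m³) in container 1; 7 m³ remain.
Put C2 (3 m³) in container 1; 4 m³ remain.
Put C3 (1 m³) in container 1; 3 m³ remain.
Put C4 (1 m³) in container 1; 2 m³ remain.
Put C5 (14 m³) in container 2; 6 m³ remain.
Put C6 (6 m³) in container 2; 0 m³ remain.
Put C7 (15 m³) in container 3; 5 m³ remain.
Put C8 (14 m³) in container 4; 6 m³ remain.
Put C9 (6 m³) in container 4; 0 m³ remain.
Put C10 (15 m³) in container 5; 5 m³ remain.
Put C11 (5 m³) in container 5; 0 m³ remain.
Put C12 (12 m³) in container 6; 8 m³ remain.
Put C13 (11 m³) in container 7; 9 m³ remain.
Put C14 (2 m³) in container 7; 7 m³ remain.
Put C15 (11 m³) in container 8; 9 m³ remain.
Put C16 (14 m³) in container 9; 6 m³ remain.
Put C17 (1 m³) in container 9; 5 m³ remain.
Final containers: [13,3,1,1] [14,6] [15] [14,6] [15,5] [12] [11,2] [11] [14,1].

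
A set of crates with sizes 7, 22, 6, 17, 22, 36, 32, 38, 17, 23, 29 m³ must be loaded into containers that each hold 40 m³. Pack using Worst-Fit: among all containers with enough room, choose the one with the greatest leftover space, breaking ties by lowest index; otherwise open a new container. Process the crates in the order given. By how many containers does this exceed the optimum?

0

Worst-Fit: [7,22,6] [17,22] [36] [32] [38] [17,23] [29] → 7 containers.
Total size 249 m³; any packing needs at least ⌈249/40⌉ = 7 containers.
So 7 is already optimal.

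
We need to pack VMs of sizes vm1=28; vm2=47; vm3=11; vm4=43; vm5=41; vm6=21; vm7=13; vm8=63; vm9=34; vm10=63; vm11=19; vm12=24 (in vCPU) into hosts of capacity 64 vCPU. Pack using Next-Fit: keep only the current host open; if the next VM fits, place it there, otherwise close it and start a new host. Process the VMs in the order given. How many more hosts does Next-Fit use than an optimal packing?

Next-Fit: [28] [47,11] [43] [41,21] [13] [63] [34] [63] [19,24] → 9 hosts.
Total size 407 vCPU; any packing needs at least ⌈407/64⌉ = 7 hosts.
An optimal packing achieves that bound: [63] [63] [47,13] [43,21] [41,19] [34,28] [24,11] → 7 hosts.
Excess: 9 − 7 = 2.

2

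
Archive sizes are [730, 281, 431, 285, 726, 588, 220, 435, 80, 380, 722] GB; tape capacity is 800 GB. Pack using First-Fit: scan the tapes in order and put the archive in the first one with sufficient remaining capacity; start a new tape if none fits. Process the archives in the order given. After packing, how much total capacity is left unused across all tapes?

1522

730 GB → tape 1 (remaining 70 GB)
281 GB → tape 2 (remaining 519 GB)
431 GB → tape 2 (remaining 88 GB)
285 GB → tape 3 (remaining 515 GB)
726 GB → tape 4 (remaining 74 GB)
588 GB → tape 5 (remaining 212 GB)
220 GB → tape 3 (remaining 295 GB)
435 GB → tape 6 (remaining 365 GB)
80 GB → tape 2 (remaining 8 GB)
380 GB → tape 7 (remaining 420 GB)
722 GB → tape 8 (remaining 78 GB)
8 tapes × 800 GB = 6400 GB; used 4878 GB; unused 1522 GB.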